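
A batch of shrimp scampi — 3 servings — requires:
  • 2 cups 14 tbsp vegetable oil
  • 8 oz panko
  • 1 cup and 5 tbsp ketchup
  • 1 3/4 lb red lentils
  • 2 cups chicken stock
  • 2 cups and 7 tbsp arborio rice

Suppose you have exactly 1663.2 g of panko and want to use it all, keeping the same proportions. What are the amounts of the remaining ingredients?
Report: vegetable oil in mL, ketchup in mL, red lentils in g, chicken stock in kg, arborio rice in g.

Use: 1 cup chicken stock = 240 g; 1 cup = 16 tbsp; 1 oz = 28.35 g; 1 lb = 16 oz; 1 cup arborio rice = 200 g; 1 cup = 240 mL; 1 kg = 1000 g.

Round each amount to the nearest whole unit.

The original recipe has 226.8 g of panko, so the scaling factor is 1663.2 ÷ 226.8 = 22/3.
vegetable oil: (2 cup + 14 tbsp = 2.875 cup) × 22/3 × 240 mL/cup = 5060 mL
ketchup: (1 cup + 5 tbsp = 1.3125 cup) × 22/3 × 240 mL/cup = 2310 mL
red lentils: 1.75 lb × 22/3 × 16 oz/lb × 28.35 g/oz ≈ 5821 g
chicken stock: 2 cup × 22/3 × 240 g/cup ÷ 1000 g/kg ≈ 4 kg
arborio rice: (2 cup + 7 tbsp = 2.4375 cup) × 22/3 × 200 g/cup = 3575 g

vegetable oil: 5060 mL; ketchup: 2310 mL; red lentils: 5821 g; chicken stock: 4 kg; arborio rice: 3575 g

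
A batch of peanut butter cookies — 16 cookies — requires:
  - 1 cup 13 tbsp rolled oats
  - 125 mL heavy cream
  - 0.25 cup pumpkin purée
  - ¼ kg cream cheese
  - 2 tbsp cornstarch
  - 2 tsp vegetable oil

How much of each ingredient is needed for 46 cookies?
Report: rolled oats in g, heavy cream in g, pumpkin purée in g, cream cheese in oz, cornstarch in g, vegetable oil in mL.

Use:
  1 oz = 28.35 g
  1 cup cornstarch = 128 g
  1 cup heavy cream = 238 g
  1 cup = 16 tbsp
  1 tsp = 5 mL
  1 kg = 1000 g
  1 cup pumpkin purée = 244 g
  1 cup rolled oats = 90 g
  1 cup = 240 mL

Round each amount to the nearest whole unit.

Scaling factor: 46/16 = 23/8 = 2.875.
rolled oats: (1 cup + 13 tbsp = 1.8125 cup) × 23/8 × 90 g/cup ≈ 469 g
heavy cream: 125 mL × 23/8 ÷ 240 mL/cup × 238 g/cup ≈ 356 g
pumpkin purée: 0.25 cup × 23/8 × 244 g/cup ≈ 175 g
cream cheese: 0.25 kg × 23/8 × 1000 g/kg ÷ 28.35 g/oz ≈ 25 oz
cornstarch: 2 tbsp × 23/8 ÷ 16 tbsp/cup × 128 g/cup = 46 g
vegetable oil: 2 tsp × 23/8 × 5 mL/tsp ≈ 29 mL

rolled oats: 469 g; heavy cream: 356 g; pumpkin purée: 175 g; cream cheese: 25 oz; cornstarch: 46 g; vegetable oil: 29 mL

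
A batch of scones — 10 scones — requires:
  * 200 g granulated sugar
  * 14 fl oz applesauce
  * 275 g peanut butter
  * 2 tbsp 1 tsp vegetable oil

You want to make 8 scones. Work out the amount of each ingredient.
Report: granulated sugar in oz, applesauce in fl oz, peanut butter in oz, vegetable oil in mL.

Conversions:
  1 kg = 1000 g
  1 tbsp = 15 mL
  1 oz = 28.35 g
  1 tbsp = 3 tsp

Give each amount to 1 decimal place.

granulated sugar: 5.6 oz; applesauce: 11.2 fl oz; peanut butter: 7.8 oz; vegetable oil: 28.0 mL

Scaling factor: 8/10 = 4/5 = 0.8.
granulated sugar: 200 g × 4/5 ÷ 28.35 g/oz ≈ 5.6 oz
applesauce: 14 fl oz × 4/5 = 11.2 fl oz
peanut butter: 275 g × 4/5 ÷ 28.35 g/oz ≈ 7.8 oz
vegetable oil: (2 tbsp + 1 tsp = 7/3 tbsp) × 4/5 × 15 mL/tbsp = 28.0 mL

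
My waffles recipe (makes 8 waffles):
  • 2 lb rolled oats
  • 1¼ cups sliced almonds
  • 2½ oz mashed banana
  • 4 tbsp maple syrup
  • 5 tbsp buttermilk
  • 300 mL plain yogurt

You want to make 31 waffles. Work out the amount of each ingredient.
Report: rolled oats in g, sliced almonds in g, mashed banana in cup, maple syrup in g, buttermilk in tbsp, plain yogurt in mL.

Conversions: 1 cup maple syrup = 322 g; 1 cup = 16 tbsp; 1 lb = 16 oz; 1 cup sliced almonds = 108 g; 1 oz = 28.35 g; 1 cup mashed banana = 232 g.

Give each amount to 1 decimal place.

rolled oats: 3515.4 g; sliced almonds: 523.1 g; mashed banana: 1.2 cup; maple syrup: 311.9 g; buttermilk: 19.4 tbsp; plain yogurt: 1162.5 mL

Scaling factor: 31/8 = 3.875.
rolled oats: 2 lb × 31/8 × 16 oz/lb × 28.35 g/oz = 3515.4 g
sliced almonds: 1.25 cup × 31/8 × 108 g/cup ≈ 523.1 g
mashed banana: 2.5 oz × 31/8 × 28.35 g/oz ÷ 232 g/cup ≈ 1.2 cup
maple syrup: 4 tbsp × 31/8 ÷ 16 tbsp/cup × 322 g/cup ≈ 311.9 g
buttermilk: 5 tbsp × 31/8 ≈ 19.4 tbsp
plain yogurt: 300 mL × 31/8 = 1162.5 mL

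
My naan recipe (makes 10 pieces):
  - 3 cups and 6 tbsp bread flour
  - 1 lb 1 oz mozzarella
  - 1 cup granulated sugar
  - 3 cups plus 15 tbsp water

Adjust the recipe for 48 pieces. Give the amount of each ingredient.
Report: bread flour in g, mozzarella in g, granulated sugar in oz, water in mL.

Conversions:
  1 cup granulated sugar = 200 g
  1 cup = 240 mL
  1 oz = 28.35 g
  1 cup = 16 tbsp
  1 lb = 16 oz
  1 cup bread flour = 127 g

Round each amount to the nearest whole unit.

Scaling factor: 48/10 = 24/5 = 4.8.
bread flour: (3 cup + 6 tbsp = 3.375 cup) × 24/5 × 127 g/cup ≈ 2057 g
mozzarella: (1 lb + 1 oz = 1.0625 lb) × 24/5 × 16 oz/lb × 28.35 g/oz ≈ 2313 g
granulated sugar: 1 cup × 24/5 × 200 g/cup ÷ 28.35 g/oz ≈ 34 oz
water: (3 cup + 15 tbsp = 3.9375 cup) × 24/5 × 240 mL/cup = 4536 mL

bread flour: 2057 g; mozzarella: 2313 g; granulated sugar: 34 oz; water: 4536 mL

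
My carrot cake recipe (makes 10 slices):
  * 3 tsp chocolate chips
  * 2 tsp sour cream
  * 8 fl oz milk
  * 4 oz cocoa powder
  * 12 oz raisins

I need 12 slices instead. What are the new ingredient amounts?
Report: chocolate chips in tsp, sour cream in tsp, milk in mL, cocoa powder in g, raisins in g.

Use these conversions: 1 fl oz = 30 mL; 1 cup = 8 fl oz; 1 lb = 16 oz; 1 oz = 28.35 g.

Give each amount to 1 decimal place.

chocolate chips: 3.6 tsp; sour cream: 2.4 tsp; milk: 288.0 mL; cocoa powder: 136.1 g; raisins: 408.2 g

Scaling factor: 12/10 = 6/5 = 1.2.
chocolate chips: 3 tsp × 6/5 = 3.6 tsp
sour cream: 2 tsp × 6/5 = 2.4 tsp
milk: 8 fl oz × 6/5 × 30 mL/fl oz = 288.0 mL
cocoa powder: 4 oz × 6/5 × 28.35 g/oz ≈ 136.1 g
raisins: 12 oz × 6/5 × 28.35 g/oz ≈ 408.2 g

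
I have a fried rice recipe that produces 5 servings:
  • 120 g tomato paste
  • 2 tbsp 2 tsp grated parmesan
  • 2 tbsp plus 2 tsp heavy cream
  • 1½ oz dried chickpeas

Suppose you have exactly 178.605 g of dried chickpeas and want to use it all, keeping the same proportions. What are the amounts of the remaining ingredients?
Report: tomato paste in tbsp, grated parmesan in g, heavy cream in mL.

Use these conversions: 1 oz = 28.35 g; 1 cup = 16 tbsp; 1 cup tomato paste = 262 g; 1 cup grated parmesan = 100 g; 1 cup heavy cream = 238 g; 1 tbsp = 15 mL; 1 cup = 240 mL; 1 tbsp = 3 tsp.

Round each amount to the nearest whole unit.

The original recipe has 42.525 g of dried chickpeas, so the scaling factor is 178.605 ÷ 42.525 = 21/5 = 4.2.
tomato paste: 120 g × 21/5 ÷ 262 g/cup × 16 tbsp/cup ≈ 31 tbsp
grated parmesan: (2 tbsp + 2 tsp = 8/3 tbsp) × 21/5 ÷ 16 tbsp/cup × 100 g/cup = 70 g
heavy cream: (2 tbsp + 2 tsp = 8/3 tbsp) × 21/5 × 15 mL/tbsp = 168 mL

tomato paste: 31 tbsp; grated parmesan: 70 g; heavy cream: 168 mL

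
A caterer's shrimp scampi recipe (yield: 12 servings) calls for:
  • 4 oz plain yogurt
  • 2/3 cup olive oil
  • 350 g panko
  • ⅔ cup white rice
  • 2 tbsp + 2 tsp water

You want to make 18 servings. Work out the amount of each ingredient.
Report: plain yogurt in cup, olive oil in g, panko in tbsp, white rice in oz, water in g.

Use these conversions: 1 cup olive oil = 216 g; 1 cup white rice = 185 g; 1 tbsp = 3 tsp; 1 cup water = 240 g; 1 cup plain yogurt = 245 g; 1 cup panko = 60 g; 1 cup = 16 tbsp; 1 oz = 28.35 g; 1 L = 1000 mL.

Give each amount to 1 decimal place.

Scaling factor: 18/12 = 3/2 = 1.5.
plain yogurt: 4 oz × 3/2 × 28.35 g/oz ÷ 245 g/cup ≈ 0.7 cup
olive oil: 2/3 cup × 3/2 × 216 g/cup = 216.0 g
panko: 350 g × 3/2 ÷ 60 g/cup × 16 tbsp/cup = 140.0 tbsp
white rice: 2/3 cup × 3/2 × 185 g/cup ÷ 28.35 g/oz ≈ 6.5 oz
water: (2 tbsp + 2 tsp = 8/3 tbsp) × 3/2 ÷ 16 tbsp/cup × 240 g/cup = 60.0 g

plain yogurt: 0.7 cup; olive oil: 216.0 g; panko: 140.0 tbsp; white rice: 6.5 oz; water: 60.0 g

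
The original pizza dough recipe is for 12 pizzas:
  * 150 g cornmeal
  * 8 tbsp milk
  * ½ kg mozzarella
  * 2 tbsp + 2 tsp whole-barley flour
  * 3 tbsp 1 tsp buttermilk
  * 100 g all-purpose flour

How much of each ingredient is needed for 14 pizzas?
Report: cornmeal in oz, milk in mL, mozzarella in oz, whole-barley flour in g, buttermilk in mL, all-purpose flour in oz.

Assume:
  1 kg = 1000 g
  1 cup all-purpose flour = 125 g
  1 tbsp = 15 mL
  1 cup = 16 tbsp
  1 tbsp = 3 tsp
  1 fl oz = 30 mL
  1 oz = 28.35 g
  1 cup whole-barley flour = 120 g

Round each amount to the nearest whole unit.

Scaling factor: 14/12 = 7/6.
cornmeal: 150 g × 7/6 ÷ 28.35 g/oz ≈ 6 oz
milk: 8 tbsp × 7/6 × 15 mL/tbsp = 140 mL
mozzarella: 0.5 kg × 7/6 × 1000 g/kg ÷ 28.35 g/oz ≈ 21 oz
whole-barley flour: (2 tbsp + 2 tsp = 8/3 tbsp) × 7/6 ÷ 16 tbsp/cup × 120 g/cup ≈ 23 g
buttermilk: (3 tbsp + 1 tsp = 10/3 tbsp) × 7/6 × 15 mL/tbsp ≈ 58 mL
all-purpose flour: 100 g × 7/6 ÷ 28.35 g/oz ≈ 4 oz

cornmeal: 6 oz; milk: 140 mL; mozzarella: 21 oz; whole-barley flour: 23 g; buttermilk: 58 mL; all-purpose flour: 4 oz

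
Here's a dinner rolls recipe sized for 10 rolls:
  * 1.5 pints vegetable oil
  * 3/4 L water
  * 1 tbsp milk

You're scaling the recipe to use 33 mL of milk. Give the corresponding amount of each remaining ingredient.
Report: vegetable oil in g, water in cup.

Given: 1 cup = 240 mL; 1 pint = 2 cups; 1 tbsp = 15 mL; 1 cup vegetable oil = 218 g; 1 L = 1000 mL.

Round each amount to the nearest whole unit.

The original recipe has 15 mL of milk, so the scaling factor is 33 ÷ 15 = 11/5 = 2.2.
vegetable oil: 1.5 pint × 11/5 × 2 cup/pint × 218 g/cup ≈ 1439 g
water: 0.75 L × 11/5 × 1000 mL/L ÷ 240 mL/cup ≈ 7 cup

vegetable oil: 1439 g; water: 7 cup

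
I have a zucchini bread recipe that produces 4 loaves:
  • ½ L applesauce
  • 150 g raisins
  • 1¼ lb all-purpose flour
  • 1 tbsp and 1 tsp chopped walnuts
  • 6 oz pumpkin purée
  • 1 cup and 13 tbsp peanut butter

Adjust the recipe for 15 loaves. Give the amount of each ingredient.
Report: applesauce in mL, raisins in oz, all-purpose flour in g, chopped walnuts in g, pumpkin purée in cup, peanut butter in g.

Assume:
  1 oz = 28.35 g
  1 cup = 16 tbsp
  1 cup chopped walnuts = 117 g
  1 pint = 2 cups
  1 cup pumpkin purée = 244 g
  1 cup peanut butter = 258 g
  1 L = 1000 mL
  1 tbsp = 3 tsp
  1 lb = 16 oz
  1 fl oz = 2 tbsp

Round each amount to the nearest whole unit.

applesauce: 1875 mL; raisins: 20 oz; all-purpose flour: 2126 g; chopped walnuts: 37 g; pumpkin purée: 3 cup; peanut butter: 1754 g

Scaling factor: 15/4 = 3.75.
applesauce: 0.5 L × 15/4 × 1000 mL/L = 1875 mL
raisins: 150 g × 15/4 ÷ 28.35 g/oz ≈ 20 oz
all-purpose flour: 1.25 lb × 15/4 × 16 oz/lb × 28.35 g/oz ≈ 2126 g
chopped walnuts: (1 tbsp + 1 tsp = 4/3 tbsp) × 15/4 ÷ 16 tbsp/cup × 117 g/cup ≈ 37 g
pumpkin purée: 6 oz × 15/4 × 28.35 g/oz ÷ 244 g/cup ≈ 3 cup
peanut butter: (1 cup + 13 tbsp = 1.8125 cup) × 15/4 × 258 g/cup ≈ 1754 g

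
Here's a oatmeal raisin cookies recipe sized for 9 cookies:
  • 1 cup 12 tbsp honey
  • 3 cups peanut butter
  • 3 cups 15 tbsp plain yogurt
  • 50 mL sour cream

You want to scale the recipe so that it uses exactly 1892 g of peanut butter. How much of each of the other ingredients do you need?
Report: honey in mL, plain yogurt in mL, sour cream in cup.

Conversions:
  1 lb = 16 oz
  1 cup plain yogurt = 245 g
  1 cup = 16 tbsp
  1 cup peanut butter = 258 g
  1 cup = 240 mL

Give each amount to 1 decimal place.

The original recipe has 774 g of peanut butter, so the scaling factor is 1892 ÷ 774 = 22/9.
honey: (1 cup + 12 tbsp = 1.75 cup) × 22/9 × 240 mL/cup ≈ 1026.7 mL
plain yogurt: (3 cup + 15 tbsp = 3.9375 cup) × 22/9 × 240 mL/cup = 2310.0 mL
sour cream: 50 mL × 22/9 ÷ 240 mL/cup ≈ 0.5 cup

honey: 1026.7 mL; plain yogurt: 2310.0 mL; sour cream: 0.5 cup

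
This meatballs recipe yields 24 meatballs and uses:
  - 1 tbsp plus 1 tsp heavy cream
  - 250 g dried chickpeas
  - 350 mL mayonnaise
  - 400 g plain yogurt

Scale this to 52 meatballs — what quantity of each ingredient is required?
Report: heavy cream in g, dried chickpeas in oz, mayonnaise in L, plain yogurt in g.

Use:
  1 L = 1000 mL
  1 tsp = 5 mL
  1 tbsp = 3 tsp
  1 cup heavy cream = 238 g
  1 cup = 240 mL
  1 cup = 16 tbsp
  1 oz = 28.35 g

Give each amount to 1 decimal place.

heavy cream: 43.0 g; dried chickpeas: 19.1 oz; mayonnaise: 0.8 L; plain yogurt: 866.7 g

Scaling factor: 52/24 = 13/6.
heavy cream: (1 tbsp + 1 tsp = 4/3 tbsp) × 13/6 ÷ 16 tbsp/cup × 238 g/cup ≈ 43.0 g
dried chickpeas: 250 g × 13/6 ÷ 28.35 g/oz ≈ 19.1 oz
mayonnaise: 350 mL × 13/6 ÷ 1000 mL/L ≈ 0.8 L
plain yogurt: 400 g × 13/6 ≈ 866.7 g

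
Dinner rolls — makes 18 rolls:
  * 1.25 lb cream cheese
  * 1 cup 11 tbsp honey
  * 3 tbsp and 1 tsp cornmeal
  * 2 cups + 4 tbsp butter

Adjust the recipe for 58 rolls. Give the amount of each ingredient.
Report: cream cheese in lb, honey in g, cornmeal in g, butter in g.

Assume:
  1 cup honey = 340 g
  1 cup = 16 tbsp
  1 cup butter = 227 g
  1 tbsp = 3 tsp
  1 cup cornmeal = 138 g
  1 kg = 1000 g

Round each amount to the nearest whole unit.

cream cheese: 4 lb; honey: 1849 g; cornmeal: 93 g; butter: 1646 g

Scaling factor: 58/18 = 29/9.
cream cheese: 1.25 lb × 29/9 ≈ 4 lb
honey: (1 cup + 11 tbsp = 1.6875 cup) × 29/9 × 340 g/cup ≈ 1849 g
cornmeal: (3 tbsp + 1 tsp = 10/3 tbsp) × 29/9 ÷ 16 tbsp/cup × 138 g/cup ≈ 93 g
butter: (2 cup + 4 tbsp = 2.25 cup) × 29/9 × 227 g/cup ≈ 1646 g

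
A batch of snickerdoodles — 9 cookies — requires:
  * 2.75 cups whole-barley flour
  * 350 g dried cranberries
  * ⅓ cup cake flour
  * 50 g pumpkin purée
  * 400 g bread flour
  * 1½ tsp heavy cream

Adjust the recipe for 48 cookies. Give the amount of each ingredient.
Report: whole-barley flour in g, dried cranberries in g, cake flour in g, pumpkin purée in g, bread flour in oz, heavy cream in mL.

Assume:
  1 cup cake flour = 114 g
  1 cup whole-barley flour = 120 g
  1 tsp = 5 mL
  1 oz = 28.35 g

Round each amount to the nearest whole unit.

Scaling factor: 48/9 = 16/3.
whole-barley flour: 2.75 cup × 16/3 × 120 g/cup = 1760 g
dried cranberries: 350 g × 16/3 ≈ 1867 g
cake flour: 1/3 cup × 16/3 × 114 g/cup ≈ 203 g
pumpkin purée: 50 g × 16/3 ≈ 267 g
bread flour: 400 g × 16/3 ÷ 28.35 g/oz ≈ 75 oz
heavy cream: 1.5 tsp × 16/3 × 5 mL/tsp = 40 mL

whole-barley flour: 1760 g; dried cranberries: 1867 g; cake flour: 203 g; pumpkin purée: 267 g; bread flour: 75 oz; heavy cream: 40 mL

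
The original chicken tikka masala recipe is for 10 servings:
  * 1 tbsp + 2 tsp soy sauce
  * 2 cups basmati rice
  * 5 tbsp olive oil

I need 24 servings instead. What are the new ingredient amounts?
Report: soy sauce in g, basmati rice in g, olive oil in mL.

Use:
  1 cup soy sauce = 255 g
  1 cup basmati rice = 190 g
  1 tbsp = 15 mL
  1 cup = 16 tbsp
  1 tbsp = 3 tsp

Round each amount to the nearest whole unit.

soy sauce: 64 g; basmati rice: 912 g; olive oil: 180 mL

Scaling factor: 24/10 = 12/5 = 2.4.
soy sauce: (1 tbsp + 2 tsp = 5/3 tbsp) × 12/5 ÷ 16 tbsp/cup × 255 g/cup ≈ 64 g
basmati rice: 2 cup × 12/5 × 190 g/cup = 912 g
olive oil: 5 tbsp × 12/5 × 15 mL/tbsp = 180 mL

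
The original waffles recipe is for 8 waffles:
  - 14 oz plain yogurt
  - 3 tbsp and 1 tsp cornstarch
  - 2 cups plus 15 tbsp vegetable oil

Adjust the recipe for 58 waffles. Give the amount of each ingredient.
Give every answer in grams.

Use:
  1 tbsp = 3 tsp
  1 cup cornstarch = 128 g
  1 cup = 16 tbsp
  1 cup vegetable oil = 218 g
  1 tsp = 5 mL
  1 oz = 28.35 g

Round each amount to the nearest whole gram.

Scaling factor: 58/8 = 29/4 = 7.25.
plain yogurt: 14 oz × 29/4 × 28.35 g/oz ≈ 2878 g
cornstarch: (3 tbsp + 1 tsp = 10/3 tbsp) × 29/4 ÷ 16 tbsp/cup × 128 g/cup ≈ 193 g
vegetable oil: (2 cup + 15 tbsp = 2.9375 cup) × 29/4 × 218 g/cup ≈ 4643 g

plain yogurt: 2878 g; cornstarch: 193 g; vegetable oil: 4643 g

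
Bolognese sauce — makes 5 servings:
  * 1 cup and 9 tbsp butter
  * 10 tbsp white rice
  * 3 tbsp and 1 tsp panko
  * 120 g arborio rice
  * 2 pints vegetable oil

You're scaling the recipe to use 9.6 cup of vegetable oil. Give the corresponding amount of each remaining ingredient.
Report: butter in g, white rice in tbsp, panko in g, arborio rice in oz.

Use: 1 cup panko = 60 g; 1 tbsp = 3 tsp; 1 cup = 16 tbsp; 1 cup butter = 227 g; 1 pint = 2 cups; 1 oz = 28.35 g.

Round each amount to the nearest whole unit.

butter: 851 g; white rice: 24 tbsp; panko: 30 g; arborio rice: 10 oz

The original recipe has 4 cup of vegetable oil, so the scaling factor is 9.6 ÷ 4 = 12/5 = 2.4.
butter: (1 cup + 9 tbsp = 1.5625 cup) × 12/5 × 227 g/cup ≈ 851 g
white rice: 10 tbsp × 12/5 = 24 tbsp
panko: (3 tbsp + 1 tsp = 10/3 tbsp) × 12/5 ÷ 16 tbsp/cup × 60 g/cup = 30 g
arborio rice: 120 g × 12/5 ÷ 28.35 g/oz ≈ 10 oz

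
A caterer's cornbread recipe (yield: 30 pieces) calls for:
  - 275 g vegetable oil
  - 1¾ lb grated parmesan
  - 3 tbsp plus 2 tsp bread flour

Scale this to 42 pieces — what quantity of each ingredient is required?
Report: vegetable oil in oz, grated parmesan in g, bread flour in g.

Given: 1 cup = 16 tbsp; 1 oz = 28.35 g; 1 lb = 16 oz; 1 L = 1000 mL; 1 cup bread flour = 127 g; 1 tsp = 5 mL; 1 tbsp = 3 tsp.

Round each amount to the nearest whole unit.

vegetable oil: 14 oz; grated parmesan: 1111 g; bread flour: 41 g

Scaling factor: 42/30 = 7/5 = 1.4.
vegetable oil: 275 g × 7/5 ÷ 28.35 g/oz ≈ 14 oz
grated parmesan: 1.75 lb × 7/5 × 16 oz/lb × 28.35 g/oz ≈ 1111 g
bread flour: (3 tbsp + 2 tsp = 11/3 tbsp) × 7/5 ÷ 16 tbsp/cup × 127 g/cup ≈ 41 g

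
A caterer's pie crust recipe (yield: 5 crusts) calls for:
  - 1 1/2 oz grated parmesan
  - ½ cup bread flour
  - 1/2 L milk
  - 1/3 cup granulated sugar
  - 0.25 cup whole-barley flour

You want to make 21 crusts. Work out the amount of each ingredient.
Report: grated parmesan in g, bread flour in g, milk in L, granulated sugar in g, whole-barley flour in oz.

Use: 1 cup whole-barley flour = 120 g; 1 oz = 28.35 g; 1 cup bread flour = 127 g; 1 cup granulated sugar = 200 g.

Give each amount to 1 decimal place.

Scaling factor: 21/5 = 4.2.
grated parmesan: 1.5 oz × 21/5 × 28.35 g/oz ≈ 178.6 g
bread flour: 0.5 cup × 21/5 × 127 g/cup = 266.7 g
milk: 0.5 L × 21/5 = 2.1 L
granulated sugar: 1/3 cup × 21/5 × 200 g/cup = 280.0 g
whole-barley flour: 0.25 cup × 21/5 × 120 g/cup ÷ 28.35 g/oz ≈ 4.4 oz

grated parmesan: 178.6 g; bread flour: 266.7 g; milk: 2.1 L; granulated sugar: 280.0 g; whole-barley flour: 4.4 oz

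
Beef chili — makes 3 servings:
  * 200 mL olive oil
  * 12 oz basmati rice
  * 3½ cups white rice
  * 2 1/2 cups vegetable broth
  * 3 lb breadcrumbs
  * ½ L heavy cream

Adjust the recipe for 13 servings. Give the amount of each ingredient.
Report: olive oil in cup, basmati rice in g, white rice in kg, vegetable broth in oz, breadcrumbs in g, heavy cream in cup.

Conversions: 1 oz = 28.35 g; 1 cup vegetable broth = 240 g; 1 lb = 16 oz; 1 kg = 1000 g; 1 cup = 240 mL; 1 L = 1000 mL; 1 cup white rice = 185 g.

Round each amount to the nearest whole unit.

Scaling factor: 13/3.
olive oil: 200 mL × 13/3 ÷ 240 mL/cup ≈ 4 cup
basmati rice: 12 oz × 13/3 × 28.35 g/oz ≈ 1474 g
white rice: 3.5 cup × 13/3 × 185 g/cup ÷ 1000 g/kg ≈ 3 kg
vegetable broth: 2.5 cup × 13/3 × 240 g/cup ÷ 28.35 g/oz ≈ 92 oz
breadcrumbs: 3 lb × 13/3 × 16 oz/lb × 28.35 g/oz ≈ 5897 g
heavy cream: 0.5 L × 13/3 × 1000 mL/L ÷ 240 mL/cup ≈ 9 cup

olive oil: 4 cup; basmati rice: 1474 g; white rice: 3 kg; vegetable broth: 92 oz; breadcrumbs: 5897 g; heavy cream: 9 cup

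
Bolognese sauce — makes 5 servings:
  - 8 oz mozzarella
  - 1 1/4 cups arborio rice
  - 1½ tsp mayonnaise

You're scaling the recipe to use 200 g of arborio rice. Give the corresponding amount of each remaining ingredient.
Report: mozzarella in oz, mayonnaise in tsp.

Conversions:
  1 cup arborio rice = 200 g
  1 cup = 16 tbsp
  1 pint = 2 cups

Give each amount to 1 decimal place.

The original recipe has 250 g of arborio rice, so the scaling factor is 200 ÷ 250 = 4/5 = 0.8.
mozzarella: 8 oz × 4/5 = 6.4 oz
mayonnaise: 1.5 tsp × 4/5 = 1.2 tsp

mozzarella: 6.4 oz; mayonnaise: 1.2 tsp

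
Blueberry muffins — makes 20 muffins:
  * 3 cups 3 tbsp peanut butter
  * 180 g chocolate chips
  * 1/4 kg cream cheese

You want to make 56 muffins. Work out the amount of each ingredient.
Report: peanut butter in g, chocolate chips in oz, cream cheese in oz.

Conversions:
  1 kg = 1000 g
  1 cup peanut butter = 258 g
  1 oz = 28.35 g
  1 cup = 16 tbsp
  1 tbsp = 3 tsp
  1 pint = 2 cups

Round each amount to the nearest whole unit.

Scaling factor: 56/20 = 14/5 = 2.8.
peanut butter: (3 cup + 3 tbsp = 3.1875 cup) × 14/5 × 258 g/cup ≈ 2303 g
chocolate chips: 180 g × 14/5 ÷ 28.35 g/oz ≈ 18 oz
cream cheese: 0.25 kg × 14/5 × 1000 g/kg ÷ 28.35 g/oz ≈ 25 oz

peanut butter: 2303 g; chocolate chips: 18 oz; cream cheese: 25 oz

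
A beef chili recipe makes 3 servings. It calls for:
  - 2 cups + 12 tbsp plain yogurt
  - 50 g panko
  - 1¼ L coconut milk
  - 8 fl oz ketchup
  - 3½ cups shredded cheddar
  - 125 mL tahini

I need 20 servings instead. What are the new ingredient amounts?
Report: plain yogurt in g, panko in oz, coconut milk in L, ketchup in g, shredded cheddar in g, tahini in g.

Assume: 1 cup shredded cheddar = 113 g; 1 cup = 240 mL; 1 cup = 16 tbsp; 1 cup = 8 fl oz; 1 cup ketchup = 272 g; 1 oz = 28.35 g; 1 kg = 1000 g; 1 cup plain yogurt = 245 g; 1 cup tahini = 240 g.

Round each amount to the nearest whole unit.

plain yogurt: 4492 g; panko: 12 oz; coconut milk: 8 L; ketchup: 1813 g; shredded cheddar: 2637 g; tahini: 833 g

Scaling factor: 20/3.
plain yogurt: (2 cup + 12 tbsp = 2.75 cup) × 20/3 × 245 g/cup ≈ 4492 g
panko: 50 g × 20/3 ÷ 28.35 g/oz ≈ 12 oz
coconut milk: 1.25 L × 20/3 ≈ 8 L
ketchup: 8 fl oz × 20/3 ÷ 8 fl oz/cup × 272 g/cup ≈ 1813 g
shredded cheddar: 3.5 cup × 20/3 × 113 g/cup ≈ 2637 g
tahini: 125 mL × 20/3 ÷ 240 mL/cup × 240 g/cup ≈ 833 g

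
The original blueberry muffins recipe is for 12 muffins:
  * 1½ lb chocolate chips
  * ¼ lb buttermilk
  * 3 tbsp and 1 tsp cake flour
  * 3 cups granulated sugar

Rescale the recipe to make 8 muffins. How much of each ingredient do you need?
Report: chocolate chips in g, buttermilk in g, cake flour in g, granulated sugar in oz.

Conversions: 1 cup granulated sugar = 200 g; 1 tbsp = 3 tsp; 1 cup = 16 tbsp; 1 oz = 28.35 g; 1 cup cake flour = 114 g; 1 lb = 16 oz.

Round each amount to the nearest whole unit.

chocolate chips: 454 g; buttermilk: 76 g; cake flour: 16 g; granulated sugar: 14 oz

Scaling factor: 8/12 = 2/3.
chocolate chips: 1.5 lb × 2/3 × 16 oz/lb × 28.35 g/oz ≈ 454 g
buttermilk: 0.25 lb × 2/3 × 16 oz/lb × 28.35 g/oz ≈ 76 g
cake flour: (3 tbsp + 1 tsp = 10/3 tbsp) × 2/3 ÷ 16 tbsp/cup × 114 g/cup ≈ 16 g
granulated sugar: 3 cup × 2/3 × 200 g/cup ÷ 28.35 g/oz ≈ 14 oz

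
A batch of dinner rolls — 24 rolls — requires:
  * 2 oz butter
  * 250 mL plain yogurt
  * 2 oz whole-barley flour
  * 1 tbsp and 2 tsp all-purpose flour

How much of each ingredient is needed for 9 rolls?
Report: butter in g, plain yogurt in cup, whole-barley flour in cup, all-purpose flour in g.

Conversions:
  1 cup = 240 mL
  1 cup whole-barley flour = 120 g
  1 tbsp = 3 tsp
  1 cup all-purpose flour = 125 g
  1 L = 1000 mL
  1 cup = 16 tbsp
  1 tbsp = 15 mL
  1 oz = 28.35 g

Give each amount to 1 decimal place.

butter: 21.3 g; plain yogurt: 0.4 cup; whole-barley flour: 0.2 cup; all-purpose flour: 4.9 g

Scaling factor: 9/24 = 3/8 = 0.375.
butter: 2 oz × 3/8 × 28.35 g/oz ≈ 21.3 g
plain yogurt: 250 mL × 3/8 ÷ 240 mL/cup ≈ 0.4 cup
whole-barley flour: 2 oz × 3/8 × 28.35 g/oz ÷ 120 g/cup ≈ 0.2 cup
all-purpose flour: (1 tbsp + 2 tsp = 5/3 tbsp) × 3/8 ÷ 16 tbsp/cup × 125 g/cup ≈ 4.9 g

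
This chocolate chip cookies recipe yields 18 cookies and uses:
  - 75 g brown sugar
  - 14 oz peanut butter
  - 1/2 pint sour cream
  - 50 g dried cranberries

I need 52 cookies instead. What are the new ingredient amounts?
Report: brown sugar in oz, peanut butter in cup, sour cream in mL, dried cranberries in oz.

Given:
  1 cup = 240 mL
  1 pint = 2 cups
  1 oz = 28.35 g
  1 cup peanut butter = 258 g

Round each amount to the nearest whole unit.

brown sugar: 8 oz; peanut butter: 4 cup; sour cream: 693 mL; dried cranberries: 5 oz

Scaling factor: 52/18 = 26/9.
brown sugar: 75 g × 26/9 ÷ 28.35 g/oz ≈ 8 oz
peanut butter: 14 oz × 26/9 × 28.35 g/oz ÷ 258 g/cup ≈ 4 cup
sour cream: 0.5 pint × 26/9 × 2 cup/pint × 240 mL/cup ≈ 693 mL
dried cranberries: 50 g × 26/9 ÷ 28.35 g/oz ≈ 5 oz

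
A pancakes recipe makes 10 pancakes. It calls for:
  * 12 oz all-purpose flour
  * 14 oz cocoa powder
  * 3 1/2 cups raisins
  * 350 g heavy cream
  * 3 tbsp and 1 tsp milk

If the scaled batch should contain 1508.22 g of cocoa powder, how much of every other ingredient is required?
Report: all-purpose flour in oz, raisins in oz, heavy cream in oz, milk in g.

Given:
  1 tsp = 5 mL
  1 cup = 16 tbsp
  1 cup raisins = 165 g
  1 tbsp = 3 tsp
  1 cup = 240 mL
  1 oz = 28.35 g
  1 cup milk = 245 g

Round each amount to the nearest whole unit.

The original recipe has 396.9 g of cocoa powder, so the scaling factor is 1508.22 ÷ 396.9 = 19/5 = 3.8.
all-purpose flour: 12 oz × 19/5 ≈ 46 oz
raisins: 3.5 cup × 19/5 × 165 g/cup ÷ 28.35 g/oz ≈ 77 oz
heavy cream: 350 g × 19/5 ÷ 28.35 g/oz ≈ 47 oz
milk: (3 tbsp + 1 tsp = 10/3 tbsp) × 19/5 ÷ 16 tbsp/cup × 245 g/cup ≈ 194 g

all-purpose flour: 46 oz; raisins: 77 oz; heavy cream: 47 oz; milk: 194 g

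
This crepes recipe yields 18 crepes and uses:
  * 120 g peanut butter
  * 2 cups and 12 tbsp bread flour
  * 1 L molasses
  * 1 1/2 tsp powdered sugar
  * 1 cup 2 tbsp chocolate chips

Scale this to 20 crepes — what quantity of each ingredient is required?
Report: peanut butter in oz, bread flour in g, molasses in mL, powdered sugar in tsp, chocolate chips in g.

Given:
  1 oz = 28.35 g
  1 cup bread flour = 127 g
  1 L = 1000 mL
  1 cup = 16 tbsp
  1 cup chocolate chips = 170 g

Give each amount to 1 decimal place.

Scaling factor: 20/18 = 10/9.
peanut butter: 120 g × 10/9 ÷ 28.35 g/oz ≈ 4.7 oz
bread flour: (2 cup + 12 tbsp = 2.75 cup) × 10/9 × 127 g/cup ≈ 388.1 g
molasses: 1 L × 10/9 × 1000 mL/L ≈ 1111.1 mL
powdered sugar: 1.5 tsp × 10/9 ≈ 1.7 tsp
chocolate chips: (1 cup + 2 tbsp = 1.125 cup) × 10/9 × 170 g/cup = 212.5 g

peanut butter: 4.7 oz; bread flour: 388.1 g; molasses: 1111.1 mL; powdered sugar: 1.7 tsp; chocolate chips: 212.5 g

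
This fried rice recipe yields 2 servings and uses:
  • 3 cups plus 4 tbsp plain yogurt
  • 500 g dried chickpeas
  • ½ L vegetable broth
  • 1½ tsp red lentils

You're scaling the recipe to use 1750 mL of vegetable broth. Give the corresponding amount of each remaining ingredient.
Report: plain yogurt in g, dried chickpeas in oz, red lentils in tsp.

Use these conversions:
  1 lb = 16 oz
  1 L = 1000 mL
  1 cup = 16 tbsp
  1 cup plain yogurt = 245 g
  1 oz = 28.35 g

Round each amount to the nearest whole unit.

plain yogurt: 2787 g; dried chickpeas: 62 oz; red lentils: 5 tsp

The original recipe has 500 mL of vegetable broth, so the scaling factor is 1750 ÷ 500 = 7/2 = 3.5.
plain yogurt: (3 cup + 4 tbsp = 3.25 cup) × 7/2 × 245 g/cup ≈ 2787 g
dried chickpeas: 500 g × 7/2 ÷ 28.35 g/oz ≈ 62 oz
red lentils: 1.5 tsp × 7/2 ≈ 5 tsp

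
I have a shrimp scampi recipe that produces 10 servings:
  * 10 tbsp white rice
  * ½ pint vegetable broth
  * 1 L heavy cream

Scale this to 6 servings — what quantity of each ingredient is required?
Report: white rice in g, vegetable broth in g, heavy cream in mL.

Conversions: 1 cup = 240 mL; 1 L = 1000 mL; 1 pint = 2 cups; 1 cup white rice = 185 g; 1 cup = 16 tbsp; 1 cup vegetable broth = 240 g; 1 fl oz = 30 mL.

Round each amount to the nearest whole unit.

white rice: 69 g; vegetable broth: 144 g; heavy cream: 600 mL

Scaling factor: 6/10 = 3/5 = 0.6.
white rice: 10 tbsp × 3/5 ÷ 16 tbsp/cup × 185 g/cup ≈ 69 g
vegetable broth: 0.5 pint × 3/5 × 2 cup/pint × 240 g/cup = 144 g
heavy cream: 1 L × 3/5 × 1000 mL/L = 600 mL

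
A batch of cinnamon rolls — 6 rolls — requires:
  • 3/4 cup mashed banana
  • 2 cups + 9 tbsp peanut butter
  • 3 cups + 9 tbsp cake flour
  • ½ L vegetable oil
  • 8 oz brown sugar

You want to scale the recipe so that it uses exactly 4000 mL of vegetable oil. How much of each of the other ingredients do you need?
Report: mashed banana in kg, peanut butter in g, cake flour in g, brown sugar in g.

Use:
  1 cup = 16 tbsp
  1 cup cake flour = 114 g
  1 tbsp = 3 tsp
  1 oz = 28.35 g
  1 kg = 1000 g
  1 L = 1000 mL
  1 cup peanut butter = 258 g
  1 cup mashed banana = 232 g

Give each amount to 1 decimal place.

mashed banana: 1.4 kg; peanut butter: 5289.0 g; cake flour: 3249.0 g; brown sugar: 1814.4 g

The original recipe has 500 mL of vegetable oil, so the scaling factor is 4000 ÷ 500 = 8.
mashed banana: 0.75 cup × 8 × 232 g/cup ÷ 1000 g/kg ≈ 1.4 kg
peanut butter: (2 cup + 9 tbsp = 2.5625 cup) × 8 × 258 g/cup = 5289.0 g
cake flour: (3 cup + 9 tbsp = 3.5625 cup) × 8 × 114 g/cup = 3249.0 g
brown sugar: 8 oz × 8 × 28.35 g/oz = 1814.4 g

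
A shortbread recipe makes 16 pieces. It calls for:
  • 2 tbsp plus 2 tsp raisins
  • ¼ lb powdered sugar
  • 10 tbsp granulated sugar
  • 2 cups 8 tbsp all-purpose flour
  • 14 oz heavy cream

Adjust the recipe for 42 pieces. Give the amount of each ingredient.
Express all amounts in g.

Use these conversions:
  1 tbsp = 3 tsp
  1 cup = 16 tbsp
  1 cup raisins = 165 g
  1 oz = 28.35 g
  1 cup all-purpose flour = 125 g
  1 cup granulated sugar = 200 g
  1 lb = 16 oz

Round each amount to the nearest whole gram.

Scaling factor: 42/16 = 21/8 = 2.625.
raisins: (2 tbsp + 2 tsp = 8/3 tbsp) × 21/8 ÷ 16 tbsp/cup × 165 g/cup ≈ 72 g
powdered sugar: 0.25 lb × 21/8 × 16 oz/lb × 28.35 g/oz ≈ 298 g
granulated sugar: 10 tbsp × 21/8 ÷ 16 tbsp/cup × 200 g/cup ≈ 328 g
all-purpose flour: (2 cup + 8 tbsp = 2.5 cup) × 21/8 × 125 g/cup ≈ 820 g
heavy cream: 14 oz × 21/8 × 28.35 g/oz ≈ 1042 g

raisins: 72 g; powdered sugar: 298 g; granulated sugar: 328 g; all-purpose flour: 820 g; heavy cream: 1042 g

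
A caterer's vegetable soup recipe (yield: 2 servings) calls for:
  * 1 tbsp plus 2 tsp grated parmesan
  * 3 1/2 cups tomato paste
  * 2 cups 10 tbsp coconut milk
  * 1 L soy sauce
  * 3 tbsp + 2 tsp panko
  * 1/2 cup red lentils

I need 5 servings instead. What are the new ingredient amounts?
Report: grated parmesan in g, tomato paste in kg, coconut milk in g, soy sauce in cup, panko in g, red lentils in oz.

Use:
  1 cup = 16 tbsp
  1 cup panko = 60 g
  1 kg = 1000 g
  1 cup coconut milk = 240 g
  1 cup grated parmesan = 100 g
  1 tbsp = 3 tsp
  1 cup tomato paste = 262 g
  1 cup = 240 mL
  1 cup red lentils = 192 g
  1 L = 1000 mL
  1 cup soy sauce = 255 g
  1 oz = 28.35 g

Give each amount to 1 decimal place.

grated parmesan: 26.0 g; tomato paste: 2.3 kg; coconut milk: 1575.0 g; soy sauce: 10.4 cup; panko: 34.4 g; red lentils: 8.5 oz

Scaling factor: 5/2 = 2.5.
grated parmesan: (1 tbsp + 2 tsp = 5/3 tbsp) × 5/2 ÷ 16 tbsp/cup × 100 g/cup ≈ 26.0 g
tomato paste: 3.5 cup × 5/2 × 262 g/cup ÷ 1000 g/kg ≈ 2.3 kg
coconut milk: (2 cup + 10 tbsp = 2.625 cup) × 5/2 × 240 g/cup = 1575.0 g
soy sauce: 1 L × 5/2 × 1000 mL/L ÷ 240 mL/cup ≈ 10.4 cup
panko: (3 tbsp + 2 tsp = 11/3 tbsp) × 5/2 ÷ 16 tbsp/cup × 60 g/cup ≈ 34.4 g
red lentils: 0.5 cup × 5/2 × 192 g/cup ÷ 28.35 g/oz ≈ 8.5 oz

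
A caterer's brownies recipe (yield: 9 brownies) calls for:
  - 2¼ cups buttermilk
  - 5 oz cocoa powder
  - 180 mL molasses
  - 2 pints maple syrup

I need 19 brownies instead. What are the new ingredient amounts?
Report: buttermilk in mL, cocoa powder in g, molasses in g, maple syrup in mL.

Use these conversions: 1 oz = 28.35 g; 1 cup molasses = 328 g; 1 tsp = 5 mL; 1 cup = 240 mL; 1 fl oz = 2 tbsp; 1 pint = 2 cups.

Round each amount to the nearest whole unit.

buttermilk: 1140 mL; cocoa powder: 299 g; molasses: 519 g; maple syrup: 2027 mL

Scaling factor: 19/9.
buttermilk: 2.25 cup × 19/9 × 240 mL/cup = 1140 mL
cocoa powder: 5 oz × 19/9 × 28.35 g/oz ≈ 299 g
molasses: 180 mL × 19/9 ÷ 240 mL/cup × 328 g/cup ≈ 519 g
maple syrup: 2 pint × 19/9 × 2 cup/pint × 240 mL/cup ≈ 2027 mL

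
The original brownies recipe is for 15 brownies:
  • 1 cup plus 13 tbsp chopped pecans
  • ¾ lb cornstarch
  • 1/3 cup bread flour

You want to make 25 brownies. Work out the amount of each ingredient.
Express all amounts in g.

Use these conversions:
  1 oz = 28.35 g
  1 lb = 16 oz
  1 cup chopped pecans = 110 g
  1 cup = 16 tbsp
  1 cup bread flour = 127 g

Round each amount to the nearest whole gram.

chopped pecans: 332 g; cornstarch: 567 g; bread flour: 71 g

Scaling factor: 25/15 = 5/3.
chopped pecans: (1 cup + 13 tbsp = 1.8125 cup) × 5/3 × 110 g/cup ≈ 332 g
cornstarch: 0.75 lb × 5/3 × 16 oz/lb × 28.35 g/oz = 567 g
bread flour: 1/3 cup × 5/3 × 127 g/cup ≈ 71 g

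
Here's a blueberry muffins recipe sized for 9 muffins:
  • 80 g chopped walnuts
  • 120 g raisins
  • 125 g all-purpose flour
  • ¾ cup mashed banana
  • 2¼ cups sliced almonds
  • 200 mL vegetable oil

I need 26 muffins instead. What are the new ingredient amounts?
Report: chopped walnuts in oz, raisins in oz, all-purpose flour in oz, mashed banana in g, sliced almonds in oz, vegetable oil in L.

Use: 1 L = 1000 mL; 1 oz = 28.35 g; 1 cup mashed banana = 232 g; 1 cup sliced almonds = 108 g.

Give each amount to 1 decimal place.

chopped walnuts: 8.2 oz; raisins: 12.2 oz; all-purpose flour: 12.7 oz; mashed banana: 502.7 g; sliced almonds: 24.8 oz; vegetable oil: 0.6 L

Scaling factor: 26/9.
chopped walnuts: 80 g × 26/9 ÷ 28.35 g/oz ≈ 8.2 oz
raisins: 120 g × 26/9 ÷ 28.35 g/oz ≈ 12.2 oz
all-purpose flour: 125 g × 26/9 ÷ 28.35 g/oz ≈ 12.7 oz
mashed banana: 0.75 cup × 26/9 × 232 g/cup ≈ 502.7 g
sliced almonds: 2.25 cup × 26/9 × 108 g/cup ÷ 28.35 g/oz ≈ 24.8 oz
vegetable oil: 200 mL × 26/9 ÷ 1000 mL/L ≈ 0.6 L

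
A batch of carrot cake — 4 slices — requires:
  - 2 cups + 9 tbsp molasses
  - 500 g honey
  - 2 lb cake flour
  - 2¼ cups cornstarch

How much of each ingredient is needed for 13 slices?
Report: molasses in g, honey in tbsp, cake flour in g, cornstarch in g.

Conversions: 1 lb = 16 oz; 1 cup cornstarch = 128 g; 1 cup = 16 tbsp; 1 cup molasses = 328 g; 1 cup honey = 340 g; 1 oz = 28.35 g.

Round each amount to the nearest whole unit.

molasses: 2732 g; honey: 76 tbsp; cake flour: 2948 g; cornstarch: 936 g

Scaling factor: 13/4 = 3.25.
molasses: (2 cup + 9 tbsp = 2.5625 cup) × 13/4 × 328 g/cup ≈ 2732 g
honey: 500 g × 13/4 ÷ 340 g/cup × 16 tbsp/cup ≈ 76 tbsp
cake flour: 2 lb × 13/4 × 16 oz/lb × 28.35 g/oz ≈ 2948 g
cornstarch: 2.25 cup × 13/4 × 128 g/cup = 936 g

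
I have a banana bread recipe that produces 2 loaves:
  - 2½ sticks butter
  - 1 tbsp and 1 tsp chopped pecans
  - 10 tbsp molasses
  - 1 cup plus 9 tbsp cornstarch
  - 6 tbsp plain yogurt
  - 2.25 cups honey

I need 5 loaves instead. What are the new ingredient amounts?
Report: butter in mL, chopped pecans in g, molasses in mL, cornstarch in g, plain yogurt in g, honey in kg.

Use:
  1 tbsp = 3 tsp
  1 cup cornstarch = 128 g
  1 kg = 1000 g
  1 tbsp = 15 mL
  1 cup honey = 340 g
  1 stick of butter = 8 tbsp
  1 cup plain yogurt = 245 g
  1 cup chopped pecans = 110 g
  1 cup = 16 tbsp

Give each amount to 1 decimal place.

butter: 750.0 mL; chopped pecans: 22.9 g; molasses: 375.0 mL; cornstarch: 500.0 g; plain yogurt: 229.7 g; honey: 1.9 kg

Scaling factor: 5/2 = 2.5.
butter: 2.5 stick × 5/2 × 8 tbsp/stick × 15 mL/tbsp = 750.0 mL
chopped pecans: (1 tbsp + 1 tsp = 4/3 tbsp) × 5/2 ÷ 16 tbsp/cup × 110 g/cup ≈ 22.9 g
molasses: 10 tbsp × 5/2 × 15 mL/tbsp = 375.0 mL
cornstarch: (1 cup + 9 tbsp = 1.5625 cup) × 5/2 × 128 g/cup = 500.0 g
plain yogurt: 6 tbsp × 5/2 ÷ 16 tbsp/cup × 245 g/cup ≈ 229.7 g
honey: 2.25 cup × 5/2 × 340 g/cup ÷ 1000 g/kg ≈ 1.9 kg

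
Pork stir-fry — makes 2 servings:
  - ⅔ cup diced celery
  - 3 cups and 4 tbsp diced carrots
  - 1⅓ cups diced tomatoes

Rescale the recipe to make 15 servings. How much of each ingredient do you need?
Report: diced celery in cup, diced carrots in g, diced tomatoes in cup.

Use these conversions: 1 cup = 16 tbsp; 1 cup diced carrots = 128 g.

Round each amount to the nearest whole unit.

Scaling factor: 15/2 = 7.5.
diced celery: 2/3 cup × 15/2 = 5 cup
diced carrots: (3 cup + 4 tbsp = 3.25 cup) × 15/2 × 128 g/cup = 3120 g
diced tomatoes: 4/3 cup × 15/2 = 10 cup

diced celery: 5 cup; diced carrots: 3120 g; diced tomatoes: 10 cup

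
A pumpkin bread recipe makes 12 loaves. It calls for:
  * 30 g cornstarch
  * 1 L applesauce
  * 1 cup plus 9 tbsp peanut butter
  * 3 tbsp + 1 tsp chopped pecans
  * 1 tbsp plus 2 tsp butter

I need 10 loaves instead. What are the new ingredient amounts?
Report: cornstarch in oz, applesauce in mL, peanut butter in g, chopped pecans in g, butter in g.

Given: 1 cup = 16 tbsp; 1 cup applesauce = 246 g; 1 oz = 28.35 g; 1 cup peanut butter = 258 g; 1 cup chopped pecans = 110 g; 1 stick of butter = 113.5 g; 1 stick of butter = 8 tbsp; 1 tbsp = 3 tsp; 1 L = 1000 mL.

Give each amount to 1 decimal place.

Scaling factor: 10/12 = 5/6.
cornstarch: 30 g × 5/6 ÷ 28.35 g/oz ≈ 0.9 oz
applesauce: 1 L × 5/6 × 1000 mL/L ≈ 833.3 mL
peanut butter: (1 cup + 9 tbsp = 1.5625 cup) × 5/6 × 258 g/cup ≈ 335.9 g
chopped pecans: (3 tbsp + 1 tsp = 10/3 tbsp) × 5/6 ÷ 16 tbsp/cup × 110 g/cup ≈ 19.1 g
butter: (1 tbsp + 2 tsp = 5/3 tbsp) × 5/6 ÷ 8 tbsp/stick × 113.5 g/stick ≈ 19.7 g

cornstarch: 0.9 oz; applesauce: 833.3 mL; peanut butter: 335.9 g; chopped pecans: 19.1 g; butter: 19.7 g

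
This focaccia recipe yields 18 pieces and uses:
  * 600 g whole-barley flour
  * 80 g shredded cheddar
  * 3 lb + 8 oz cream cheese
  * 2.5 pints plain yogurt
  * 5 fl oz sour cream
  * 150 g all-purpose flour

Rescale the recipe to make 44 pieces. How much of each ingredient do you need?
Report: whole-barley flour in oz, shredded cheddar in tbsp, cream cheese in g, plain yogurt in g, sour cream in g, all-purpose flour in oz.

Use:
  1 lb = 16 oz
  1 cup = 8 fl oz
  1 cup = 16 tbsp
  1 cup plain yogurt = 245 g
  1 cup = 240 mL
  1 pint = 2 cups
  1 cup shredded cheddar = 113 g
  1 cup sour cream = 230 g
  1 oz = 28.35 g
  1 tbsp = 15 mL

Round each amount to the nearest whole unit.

whole-barley flour: 52 oz; shredded cheddar: 28 tbsp; cream cheese: 3881 g; plain yogurt: 2994 g; sour cream: 351 g; all-purpose flour: 13 oz

Scaling factor: 44/18 = 22/9.
whole-barley flour: 600 g × 22/9 ÷ 28.35 g/oz ≈ 52 oz
shredded cheddar: 80 g × 22/9 ÷ 113 g/cup × 16 tbsp/cup ≈ 28 tbsp
cream cheese: (3 lb + 8 oz = 3.5 lb) × 22/9 × 16 oz/lb × 28.35 g/oz ≈ 3881 g
plain yogurt: 2.5 pint × 22/9 × 2 cup/pint × 245 g/cup ≈ 2994 g
sour cream: 5 fl oz × 22/9 ÷ 8 fl oz/cup × 230 g/cup ≈ 351 g
all-purpose flour: 150 g × 22/9 ÷ 28.35 g/oz ≈ 13 oz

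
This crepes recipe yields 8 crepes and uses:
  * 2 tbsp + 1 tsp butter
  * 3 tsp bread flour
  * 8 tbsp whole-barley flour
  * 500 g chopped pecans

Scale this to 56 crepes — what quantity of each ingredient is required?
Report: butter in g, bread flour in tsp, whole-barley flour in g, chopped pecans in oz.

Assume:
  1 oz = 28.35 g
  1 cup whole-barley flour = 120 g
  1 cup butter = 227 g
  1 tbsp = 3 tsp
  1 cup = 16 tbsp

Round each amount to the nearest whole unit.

Scaling factor: 56/8 = 7.
butter: (2 tbsp + 1 tsp = 7/3 tbsp) × 7 ÷ 16 tbsp/cup × 227 g/cup ≈ 232 g
bread flour: 3 tsp × 7 = 21 tsp
whole-barley flour: 8 tbsp × 7 ÷ 16 tbsp/cup × 120 g/cup = 420 g
chopped pecans: 500 g × 7 ÷ 28.35 g/oz ≈ 123 oz

butter: 232 g; bread flour: 21 tsp; whole-barley flour: 420 g; chopped pecans: 123 oz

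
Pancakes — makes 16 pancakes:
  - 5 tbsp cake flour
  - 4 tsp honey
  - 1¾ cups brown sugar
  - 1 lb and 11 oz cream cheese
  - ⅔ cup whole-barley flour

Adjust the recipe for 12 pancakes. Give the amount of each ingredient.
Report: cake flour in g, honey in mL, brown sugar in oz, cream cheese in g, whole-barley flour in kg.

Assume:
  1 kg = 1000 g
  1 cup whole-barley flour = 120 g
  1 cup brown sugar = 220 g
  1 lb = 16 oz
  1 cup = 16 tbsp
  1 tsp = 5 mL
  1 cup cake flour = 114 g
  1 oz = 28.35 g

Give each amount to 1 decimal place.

Scaling factor: 12/16 = 3/4 = 0.75.
cake flour: 5 tbsp × 3/4 ÷ 16 tbsp/cup × 114 g/cup ≈ 26.7 g
honey: 4 tsp × 3/4 × 5 mL/tsp = 15.0 mL
brown sugar: 1.75 cup × 3/4 × 220 g/cup ÷ 28.35 g/oz ≈ 10.2 oz
cream cheese: (1 lb + 11 oz = 1.6875 lb) × 3/4 × 16 oz/lb × 28.35 g/oz ≈ 574.1 g
whole-barley flour: 2/3 cup × 3/4 × 120 g/cup ÷ 1000 g/kg ≈ 0.1 kg

cake flour: 26.7 g; honey: 15.0 mL; brown sugar: 10.2 oz; cream cheese: 574.1 g; whole-barley flour: 0.1 kg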